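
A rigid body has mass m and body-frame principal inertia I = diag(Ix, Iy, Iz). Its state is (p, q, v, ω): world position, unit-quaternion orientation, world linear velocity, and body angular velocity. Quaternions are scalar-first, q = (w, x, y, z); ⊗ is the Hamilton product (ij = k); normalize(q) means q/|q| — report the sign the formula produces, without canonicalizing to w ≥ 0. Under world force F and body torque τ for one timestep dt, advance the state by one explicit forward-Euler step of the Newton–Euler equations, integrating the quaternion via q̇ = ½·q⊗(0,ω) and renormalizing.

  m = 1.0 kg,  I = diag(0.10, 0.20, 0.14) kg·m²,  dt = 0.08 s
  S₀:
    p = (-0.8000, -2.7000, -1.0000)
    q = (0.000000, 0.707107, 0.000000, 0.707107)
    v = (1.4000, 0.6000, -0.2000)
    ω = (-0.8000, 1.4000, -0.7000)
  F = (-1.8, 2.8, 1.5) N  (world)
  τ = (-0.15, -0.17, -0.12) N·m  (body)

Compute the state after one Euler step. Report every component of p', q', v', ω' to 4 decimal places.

p' = (-0.6880, -2.6520, -1.0160)
q' = (0.0423, 0.6659, -0.0028, 0.7449)
v' = (1.2560, 0.8240, -0.0800)
ω' = (-0.9670, 1.3410, -0.7046)

(τ − ω×Iω)/I = (-2.0880, -0.7380, -0.0571)
ω + α·dt = (-0.9670, 1.3410, -0.7046)
q⊗(0,ω) = (1.0606605, -0.9899498, -0.0707107, 0.9899498)
q + ½dt·q⊗(0,ω), renormalized = (0.0423, 0.6659, -0.0028, 0.7449)
new position p' = (-0.6880, -2.6520, -1.0160)
v + (F/m)dt = (1.2560, 0.8240, -0.0800)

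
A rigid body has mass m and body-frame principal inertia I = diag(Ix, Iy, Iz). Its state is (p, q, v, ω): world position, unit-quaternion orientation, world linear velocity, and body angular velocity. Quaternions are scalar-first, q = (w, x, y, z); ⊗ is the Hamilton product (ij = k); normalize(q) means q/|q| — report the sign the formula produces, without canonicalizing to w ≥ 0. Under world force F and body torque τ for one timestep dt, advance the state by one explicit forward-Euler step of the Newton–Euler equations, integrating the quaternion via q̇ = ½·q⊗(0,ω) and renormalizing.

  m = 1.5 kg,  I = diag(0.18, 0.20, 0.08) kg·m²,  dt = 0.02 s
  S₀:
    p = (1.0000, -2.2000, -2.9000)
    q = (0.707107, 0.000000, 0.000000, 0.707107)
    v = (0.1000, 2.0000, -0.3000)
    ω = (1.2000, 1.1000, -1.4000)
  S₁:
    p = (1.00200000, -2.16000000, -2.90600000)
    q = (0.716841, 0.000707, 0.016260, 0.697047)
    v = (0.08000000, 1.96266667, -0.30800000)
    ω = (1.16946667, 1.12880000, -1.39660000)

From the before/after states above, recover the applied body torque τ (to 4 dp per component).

ω₁ − ω₀ = (-0.03053333, 0.02880000, 0.00340000)
precession coupling = (0.1848, -0.1680, 0.0264)
I·α + gyro = (-0.0900, 0.1200, 0.0400)

τ = (-0.0900, 0.1200, 0.0400)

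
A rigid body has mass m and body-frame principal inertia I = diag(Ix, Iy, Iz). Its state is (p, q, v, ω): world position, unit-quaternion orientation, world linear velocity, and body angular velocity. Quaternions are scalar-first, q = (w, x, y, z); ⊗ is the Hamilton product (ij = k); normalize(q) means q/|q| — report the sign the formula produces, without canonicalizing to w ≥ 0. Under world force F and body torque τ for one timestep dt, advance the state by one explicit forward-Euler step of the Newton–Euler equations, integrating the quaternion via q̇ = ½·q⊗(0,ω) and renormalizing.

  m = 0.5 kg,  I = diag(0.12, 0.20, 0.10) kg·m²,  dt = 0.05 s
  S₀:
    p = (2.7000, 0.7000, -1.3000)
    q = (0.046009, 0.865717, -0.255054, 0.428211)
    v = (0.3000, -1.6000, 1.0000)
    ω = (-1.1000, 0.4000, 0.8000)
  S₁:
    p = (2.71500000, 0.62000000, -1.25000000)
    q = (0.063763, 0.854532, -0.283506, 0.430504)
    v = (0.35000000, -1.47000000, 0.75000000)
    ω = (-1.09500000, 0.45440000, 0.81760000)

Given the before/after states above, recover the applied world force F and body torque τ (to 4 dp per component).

F = (0.5000, 1.3000, -2.5000)
τ = (-0.0200, 0.2000, 0.0000)

rate change Δω = (0.00500000, 0.05440000, 0.01760000)
gyro term ω₀×Iω₀ = (-0.0320, -0.0176, -0.0352)
τ = I·(Δω/dt) + ω₀×(Iω₀) = (-0.0200, 0.2000, 0.0000)
v₁ − v₀ = (0.05000000, 0.13000000, -0.25000000)
F = m·Δv/dt = (0.5000, 1.3000, -2.5000)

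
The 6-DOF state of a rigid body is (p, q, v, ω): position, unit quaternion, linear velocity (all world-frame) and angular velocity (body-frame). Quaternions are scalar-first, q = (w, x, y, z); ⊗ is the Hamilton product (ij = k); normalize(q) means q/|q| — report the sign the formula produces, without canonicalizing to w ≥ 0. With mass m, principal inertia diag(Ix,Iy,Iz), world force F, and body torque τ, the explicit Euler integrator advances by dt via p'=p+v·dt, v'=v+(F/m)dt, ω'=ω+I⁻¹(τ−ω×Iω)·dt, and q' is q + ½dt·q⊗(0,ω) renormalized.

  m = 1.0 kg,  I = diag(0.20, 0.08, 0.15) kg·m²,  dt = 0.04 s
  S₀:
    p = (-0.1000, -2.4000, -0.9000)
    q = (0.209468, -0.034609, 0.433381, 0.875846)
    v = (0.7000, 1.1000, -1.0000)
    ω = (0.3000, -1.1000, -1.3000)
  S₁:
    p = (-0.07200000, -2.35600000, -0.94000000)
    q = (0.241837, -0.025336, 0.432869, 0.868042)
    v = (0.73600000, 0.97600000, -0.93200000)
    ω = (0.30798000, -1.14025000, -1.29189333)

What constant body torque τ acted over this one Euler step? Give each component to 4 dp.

τ = (0.1400, -0.1000, 0.0700)

Δω = ω₁−ω₀ = (0.00798000, -0.04025000, 0.00810667)
precession coupling = (0.1001, -0.0195, 0.0396)
τ = I·(Δω/dt) + ω₀×(Iω₀) = (0.1400, -0.1000, 0.0700)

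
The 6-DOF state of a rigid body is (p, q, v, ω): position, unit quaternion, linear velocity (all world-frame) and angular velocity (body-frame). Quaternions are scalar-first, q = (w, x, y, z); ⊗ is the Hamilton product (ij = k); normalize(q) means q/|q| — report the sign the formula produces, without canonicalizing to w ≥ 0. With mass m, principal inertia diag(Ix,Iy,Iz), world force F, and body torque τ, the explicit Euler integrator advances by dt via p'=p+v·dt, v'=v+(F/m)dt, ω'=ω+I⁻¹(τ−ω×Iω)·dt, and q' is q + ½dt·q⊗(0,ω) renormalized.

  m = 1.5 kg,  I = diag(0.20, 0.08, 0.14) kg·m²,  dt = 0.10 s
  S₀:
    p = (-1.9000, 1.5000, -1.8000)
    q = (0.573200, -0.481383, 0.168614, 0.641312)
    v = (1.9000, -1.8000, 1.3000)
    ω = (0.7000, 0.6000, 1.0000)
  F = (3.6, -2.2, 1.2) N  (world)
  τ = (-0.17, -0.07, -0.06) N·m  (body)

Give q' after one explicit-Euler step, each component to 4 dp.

Hamilton product q⊗(0,ω) = (-0.4055123, 0.1850668, 1.2742214, 0.1663404)
updated quaternion q' = (0.5517, -0.4710, 0.2318, 0.6481)

q' = (0.5517, -0.4710, 0.2318, 0.6481)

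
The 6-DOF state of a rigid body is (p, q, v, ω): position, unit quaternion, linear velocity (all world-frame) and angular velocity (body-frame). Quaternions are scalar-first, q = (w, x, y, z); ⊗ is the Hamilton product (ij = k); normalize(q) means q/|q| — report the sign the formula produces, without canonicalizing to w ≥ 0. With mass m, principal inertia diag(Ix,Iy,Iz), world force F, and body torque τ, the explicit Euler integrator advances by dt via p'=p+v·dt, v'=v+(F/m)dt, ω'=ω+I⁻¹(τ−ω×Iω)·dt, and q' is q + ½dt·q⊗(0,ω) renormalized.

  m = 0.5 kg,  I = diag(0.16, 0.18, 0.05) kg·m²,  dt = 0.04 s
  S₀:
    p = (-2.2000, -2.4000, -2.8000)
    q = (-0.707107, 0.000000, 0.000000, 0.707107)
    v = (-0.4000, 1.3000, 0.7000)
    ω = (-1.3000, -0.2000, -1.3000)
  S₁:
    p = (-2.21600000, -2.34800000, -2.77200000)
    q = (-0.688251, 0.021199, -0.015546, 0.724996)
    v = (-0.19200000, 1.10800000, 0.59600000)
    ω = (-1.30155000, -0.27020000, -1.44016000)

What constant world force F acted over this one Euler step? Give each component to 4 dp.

v₁ − v₀ = (0.20800000, -0.19200000, -0.10400000)
m·(v₁−v₀)/dt = (2.6000, -2.4000, -1.3000)

F = (2.6000, -2.4000, -1.3000)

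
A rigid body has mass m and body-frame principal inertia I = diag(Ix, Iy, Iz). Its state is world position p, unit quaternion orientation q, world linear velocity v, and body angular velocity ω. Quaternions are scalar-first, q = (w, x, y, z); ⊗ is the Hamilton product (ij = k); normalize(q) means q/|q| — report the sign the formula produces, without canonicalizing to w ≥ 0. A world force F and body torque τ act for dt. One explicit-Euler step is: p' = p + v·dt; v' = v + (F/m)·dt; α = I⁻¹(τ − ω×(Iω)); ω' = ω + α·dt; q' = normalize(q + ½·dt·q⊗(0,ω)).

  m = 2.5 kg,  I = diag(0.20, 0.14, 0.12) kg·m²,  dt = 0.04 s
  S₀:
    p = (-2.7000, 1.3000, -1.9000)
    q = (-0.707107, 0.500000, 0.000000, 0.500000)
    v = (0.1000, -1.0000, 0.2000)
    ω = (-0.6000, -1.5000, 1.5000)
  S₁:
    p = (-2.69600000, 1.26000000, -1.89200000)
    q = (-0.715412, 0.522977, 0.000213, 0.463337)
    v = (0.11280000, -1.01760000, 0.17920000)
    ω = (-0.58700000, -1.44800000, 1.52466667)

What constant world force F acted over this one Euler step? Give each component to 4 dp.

F = (0.8000, -1.1000, -1.3000)

velocity change Δv = (0.01280000, -0.01760000, -0.02080000)
applied force F = (0.8000, -1.1000, -1.3000)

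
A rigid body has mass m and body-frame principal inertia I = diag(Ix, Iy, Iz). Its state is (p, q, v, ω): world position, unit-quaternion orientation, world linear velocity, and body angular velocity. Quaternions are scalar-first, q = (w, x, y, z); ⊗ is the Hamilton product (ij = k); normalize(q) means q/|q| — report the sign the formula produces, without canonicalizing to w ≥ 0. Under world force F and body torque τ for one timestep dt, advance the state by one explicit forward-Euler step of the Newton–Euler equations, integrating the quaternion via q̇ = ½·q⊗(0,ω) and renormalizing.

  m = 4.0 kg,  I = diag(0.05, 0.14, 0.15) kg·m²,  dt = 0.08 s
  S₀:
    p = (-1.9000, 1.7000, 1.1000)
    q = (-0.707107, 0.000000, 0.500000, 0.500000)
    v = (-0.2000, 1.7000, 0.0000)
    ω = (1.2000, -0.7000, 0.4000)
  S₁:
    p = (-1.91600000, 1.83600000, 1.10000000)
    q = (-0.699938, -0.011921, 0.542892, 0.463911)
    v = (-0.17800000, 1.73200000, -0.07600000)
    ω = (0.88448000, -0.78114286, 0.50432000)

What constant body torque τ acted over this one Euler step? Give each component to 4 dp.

τ = (-0.2000, -0.1900, 0.1200)

rate change Δω = (-0.31552000, -0.08114286, 0.10432000)
ω₀×(Iω₀) = (-0.0028, -0.0480, -0.0756)
I·α + gyro = (-0.2000, -0.1900, 0.1200)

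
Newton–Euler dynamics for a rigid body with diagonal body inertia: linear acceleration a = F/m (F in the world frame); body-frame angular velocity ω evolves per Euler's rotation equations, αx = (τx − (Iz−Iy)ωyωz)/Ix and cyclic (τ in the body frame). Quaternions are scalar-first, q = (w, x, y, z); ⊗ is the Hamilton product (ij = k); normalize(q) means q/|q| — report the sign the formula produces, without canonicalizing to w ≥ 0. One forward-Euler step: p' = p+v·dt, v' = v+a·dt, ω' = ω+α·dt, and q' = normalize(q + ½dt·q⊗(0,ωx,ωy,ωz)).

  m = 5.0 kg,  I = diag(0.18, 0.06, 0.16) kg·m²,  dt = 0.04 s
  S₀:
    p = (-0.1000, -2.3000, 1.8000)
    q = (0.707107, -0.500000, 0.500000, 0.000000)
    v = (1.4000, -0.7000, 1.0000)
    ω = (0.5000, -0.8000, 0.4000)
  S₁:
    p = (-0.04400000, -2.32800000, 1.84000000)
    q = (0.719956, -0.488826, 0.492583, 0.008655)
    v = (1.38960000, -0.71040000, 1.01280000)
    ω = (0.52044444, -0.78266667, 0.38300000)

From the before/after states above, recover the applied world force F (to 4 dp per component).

v₁ − v₀ = (-0.01040000, -0.01040000, 0.01280000)
m·(v₁−v₀)/dt = (-1.3000, -1.3000, 1.6000)

F = (-1.3000, -1.3000, 1.6000)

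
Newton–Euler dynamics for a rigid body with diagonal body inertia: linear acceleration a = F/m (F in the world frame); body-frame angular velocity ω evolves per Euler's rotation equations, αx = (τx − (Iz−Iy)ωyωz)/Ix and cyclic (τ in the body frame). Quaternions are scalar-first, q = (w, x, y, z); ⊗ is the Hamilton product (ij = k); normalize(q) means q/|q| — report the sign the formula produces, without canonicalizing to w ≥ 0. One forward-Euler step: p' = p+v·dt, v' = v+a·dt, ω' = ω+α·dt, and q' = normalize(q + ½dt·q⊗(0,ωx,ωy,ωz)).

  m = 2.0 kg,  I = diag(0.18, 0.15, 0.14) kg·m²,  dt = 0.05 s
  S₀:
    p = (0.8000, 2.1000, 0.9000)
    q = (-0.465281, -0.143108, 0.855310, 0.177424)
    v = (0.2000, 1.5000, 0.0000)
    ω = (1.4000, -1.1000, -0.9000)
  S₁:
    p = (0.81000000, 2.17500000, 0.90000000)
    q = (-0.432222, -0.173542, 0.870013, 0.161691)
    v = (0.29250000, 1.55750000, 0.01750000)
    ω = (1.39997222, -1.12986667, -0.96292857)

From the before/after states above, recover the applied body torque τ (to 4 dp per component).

τ = (-0.0100, -0.1400, -0.1300)

rate change Δω = (-0.00002778, -0.02986667, -0.06292857)
ω₀×(Iω₀) = (-0.0099, -0.0504, 0.0462)
applied torque τ = (-0.0100, -0.1400, -0.1300)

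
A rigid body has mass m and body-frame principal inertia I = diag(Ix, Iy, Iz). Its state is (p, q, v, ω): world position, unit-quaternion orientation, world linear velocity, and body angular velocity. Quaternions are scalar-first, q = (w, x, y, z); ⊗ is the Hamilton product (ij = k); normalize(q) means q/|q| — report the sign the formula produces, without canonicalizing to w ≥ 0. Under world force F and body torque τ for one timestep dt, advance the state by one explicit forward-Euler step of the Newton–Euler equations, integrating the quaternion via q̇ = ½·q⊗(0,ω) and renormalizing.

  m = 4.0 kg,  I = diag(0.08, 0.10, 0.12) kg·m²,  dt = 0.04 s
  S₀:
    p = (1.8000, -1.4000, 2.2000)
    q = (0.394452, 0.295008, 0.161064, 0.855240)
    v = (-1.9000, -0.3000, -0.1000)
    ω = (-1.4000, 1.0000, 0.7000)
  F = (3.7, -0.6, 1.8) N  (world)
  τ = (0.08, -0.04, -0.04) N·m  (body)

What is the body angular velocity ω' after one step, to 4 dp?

ω' = (-1.3670, 0.9683, 0.6960)

α = I⁻¹(τ − ω×Iω) = (0.8250, -0.7920, -0.1000)
new body rate ω' = (-1.3670, 0.9683, 0.6960)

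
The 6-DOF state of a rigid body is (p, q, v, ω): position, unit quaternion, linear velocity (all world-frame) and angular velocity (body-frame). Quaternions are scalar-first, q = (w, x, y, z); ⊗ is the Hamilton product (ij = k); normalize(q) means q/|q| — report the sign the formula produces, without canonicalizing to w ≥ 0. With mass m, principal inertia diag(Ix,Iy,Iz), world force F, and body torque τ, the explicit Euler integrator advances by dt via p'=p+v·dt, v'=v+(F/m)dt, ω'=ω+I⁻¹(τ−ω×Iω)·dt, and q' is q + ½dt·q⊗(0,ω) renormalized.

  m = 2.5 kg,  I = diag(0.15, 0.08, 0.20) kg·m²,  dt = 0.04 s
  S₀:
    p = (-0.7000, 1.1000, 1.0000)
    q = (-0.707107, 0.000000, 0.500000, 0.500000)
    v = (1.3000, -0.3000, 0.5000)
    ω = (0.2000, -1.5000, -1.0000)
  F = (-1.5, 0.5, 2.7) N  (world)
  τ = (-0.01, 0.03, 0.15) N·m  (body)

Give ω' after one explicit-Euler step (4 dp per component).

ω' = (0.1493, -1.4900, -0.9742)

gyro term ω×Iω = (0.1800, 0.0100, 0.0210)
angular accel α = (-1.2667, 0.2500, 0.6450)
ω + α·dt = (0.1493, -1.4900, -0.9742)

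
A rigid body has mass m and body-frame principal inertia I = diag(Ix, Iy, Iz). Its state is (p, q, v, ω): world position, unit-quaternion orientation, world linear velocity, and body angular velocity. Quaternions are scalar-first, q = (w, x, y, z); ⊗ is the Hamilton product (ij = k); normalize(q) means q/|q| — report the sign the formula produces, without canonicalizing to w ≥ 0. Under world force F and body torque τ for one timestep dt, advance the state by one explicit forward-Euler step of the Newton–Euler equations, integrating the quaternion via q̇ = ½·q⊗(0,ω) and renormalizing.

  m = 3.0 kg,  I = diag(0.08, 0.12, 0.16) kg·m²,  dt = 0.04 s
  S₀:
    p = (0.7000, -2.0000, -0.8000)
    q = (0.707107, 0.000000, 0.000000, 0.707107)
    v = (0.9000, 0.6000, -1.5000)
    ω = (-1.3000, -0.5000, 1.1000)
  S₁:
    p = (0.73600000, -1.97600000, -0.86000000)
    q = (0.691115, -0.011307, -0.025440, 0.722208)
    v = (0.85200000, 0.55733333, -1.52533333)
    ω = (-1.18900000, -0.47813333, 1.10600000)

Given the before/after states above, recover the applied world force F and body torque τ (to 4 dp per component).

velocity change Δv = (-0.04800000, -0.04266667, -0.02533333)
m·(v₁−v₀)/dt = (-3.6000, -3.2000, -1.9000)
Δω = ω₁−ω₀ = (0.11100000, 0.02186667, 0.00600000)
precession coupling = (-0.0220, 0.1144, 0.0260)
τ = I·(Δω/dt) + ω₀×(Iω₀) = (0.2000, 0.1800, 0.0500)

F = (-3.6000, -3.2000, -1.9000)
τ = (0.2000, 0.1800, 0.0500)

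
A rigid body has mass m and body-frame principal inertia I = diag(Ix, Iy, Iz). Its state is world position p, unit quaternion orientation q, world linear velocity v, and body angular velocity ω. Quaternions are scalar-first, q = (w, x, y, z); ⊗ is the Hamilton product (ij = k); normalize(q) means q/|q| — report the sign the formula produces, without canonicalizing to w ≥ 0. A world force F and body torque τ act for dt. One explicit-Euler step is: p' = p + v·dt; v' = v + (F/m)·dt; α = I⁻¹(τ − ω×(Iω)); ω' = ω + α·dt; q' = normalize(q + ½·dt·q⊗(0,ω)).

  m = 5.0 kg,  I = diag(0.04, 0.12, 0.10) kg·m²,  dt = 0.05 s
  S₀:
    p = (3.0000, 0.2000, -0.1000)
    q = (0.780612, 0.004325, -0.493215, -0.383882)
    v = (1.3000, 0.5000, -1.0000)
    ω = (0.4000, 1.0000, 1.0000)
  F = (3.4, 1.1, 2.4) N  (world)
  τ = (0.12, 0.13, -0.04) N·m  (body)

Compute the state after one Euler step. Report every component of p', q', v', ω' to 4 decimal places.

p' = (3.0650, 0.2250, -0.1500)
q' = (0.8020, 0.0094, -0.4773, -0.3591)
v' = (1.3340, 0.5110, -0.9760)
ω' = (0.5750, 1.0642, 0.9640)

a = (0.6800, 0.2200, 0.4800)
p' = p + v·dt = (3.0650, 0.2250, -0.1500)
v + (F/m)dt = (1.3340, 0.5110, -0.9760)
(τ − ω×Iω)/I = (3.5000, 1.2833, -0.7200)
ω + α·dt = (0.5750, 1.0642, 0.9640)
q⊗(0,ω) = (0.8753670, 0.2029118, 0.6227342, 0.9822230)
q + ½dt·q⊗(0,ω), renormalized = (0.8020, 0.0094, -0.4773, -0.3591)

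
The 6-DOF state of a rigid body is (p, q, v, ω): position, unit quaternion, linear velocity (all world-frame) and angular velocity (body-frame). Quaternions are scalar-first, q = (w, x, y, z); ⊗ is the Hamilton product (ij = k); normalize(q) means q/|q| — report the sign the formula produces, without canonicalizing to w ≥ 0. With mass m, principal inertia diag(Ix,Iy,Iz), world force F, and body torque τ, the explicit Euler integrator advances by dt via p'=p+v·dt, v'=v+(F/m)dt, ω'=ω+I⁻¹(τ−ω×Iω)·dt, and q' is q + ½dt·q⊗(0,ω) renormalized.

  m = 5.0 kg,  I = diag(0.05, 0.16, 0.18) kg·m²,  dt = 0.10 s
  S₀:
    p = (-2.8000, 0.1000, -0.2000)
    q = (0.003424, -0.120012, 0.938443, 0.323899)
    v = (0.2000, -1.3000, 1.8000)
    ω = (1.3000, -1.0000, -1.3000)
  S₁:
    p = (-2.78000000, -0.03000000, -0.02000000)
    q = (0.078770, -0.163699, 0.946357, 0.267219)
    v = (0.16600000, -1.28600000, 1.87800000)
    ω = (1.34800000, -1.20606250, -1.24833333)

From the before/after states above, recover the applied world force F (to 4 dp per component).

F = (-1.7000, 0.7000, 3.9000)

Δv = v₁−v₀ = (-0.03400000, 0.01400000, 0.07800000)
m·(v₁−v₀)/dt = (-1.7000, 0.7000, 3.9000)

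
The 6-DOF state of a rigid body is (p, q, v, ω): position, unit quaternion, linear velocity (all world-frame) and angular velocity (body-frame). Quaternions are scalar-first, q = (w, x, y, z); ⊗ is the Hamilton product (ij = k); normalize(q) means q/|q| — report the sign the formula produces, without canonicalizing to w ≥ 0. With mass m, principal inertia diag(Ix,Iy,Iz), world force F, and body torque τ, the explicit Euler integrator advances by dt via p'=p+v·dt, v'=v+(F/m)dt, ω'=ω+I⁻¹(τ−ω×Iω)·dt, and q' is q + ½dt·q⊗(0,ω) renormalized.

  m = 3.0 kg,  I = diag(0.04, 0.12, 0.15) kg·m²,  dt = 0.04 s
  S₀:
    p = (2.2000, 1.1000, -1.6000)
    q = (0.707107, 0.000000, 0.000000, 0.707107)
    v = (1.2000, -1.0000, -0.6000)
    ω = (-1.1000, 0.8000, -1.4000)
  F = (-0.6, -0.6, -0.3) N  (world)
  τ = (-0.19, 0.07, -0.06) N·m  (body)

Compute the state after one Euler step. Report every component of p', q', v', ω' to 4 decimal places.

a = (-0.2000, -0.2000, -0.1000)
p + v·dt = (2.2480, 1.0600, -1.6240)
v' = v + a·dt = (1.1920, -1.0080, -0.6040)
gyro term ω×Iω = (-0.0336, -0.1694, -0.0704)
angular accel α = (-3.9100, 1.9950, 0.0693)
new body rate ω' = (-1.2564, 0.8798, -1.3972)
q⊗(0,ω) = (0.9899498, -1.3435033, -0.2121321, -0.9899498)
updated quaternion q' = (0.7264, -0.0268, -0.0042, 0.6868)

p' = (2.2480, 1.0600, -1.6240)
q' = (0.7264, -0.0268, -0.0042, 0.6868)
v' = (1.1920, -1.0080, -0.6040)
ω' = (-1.2564, 0.8798, -1.3972)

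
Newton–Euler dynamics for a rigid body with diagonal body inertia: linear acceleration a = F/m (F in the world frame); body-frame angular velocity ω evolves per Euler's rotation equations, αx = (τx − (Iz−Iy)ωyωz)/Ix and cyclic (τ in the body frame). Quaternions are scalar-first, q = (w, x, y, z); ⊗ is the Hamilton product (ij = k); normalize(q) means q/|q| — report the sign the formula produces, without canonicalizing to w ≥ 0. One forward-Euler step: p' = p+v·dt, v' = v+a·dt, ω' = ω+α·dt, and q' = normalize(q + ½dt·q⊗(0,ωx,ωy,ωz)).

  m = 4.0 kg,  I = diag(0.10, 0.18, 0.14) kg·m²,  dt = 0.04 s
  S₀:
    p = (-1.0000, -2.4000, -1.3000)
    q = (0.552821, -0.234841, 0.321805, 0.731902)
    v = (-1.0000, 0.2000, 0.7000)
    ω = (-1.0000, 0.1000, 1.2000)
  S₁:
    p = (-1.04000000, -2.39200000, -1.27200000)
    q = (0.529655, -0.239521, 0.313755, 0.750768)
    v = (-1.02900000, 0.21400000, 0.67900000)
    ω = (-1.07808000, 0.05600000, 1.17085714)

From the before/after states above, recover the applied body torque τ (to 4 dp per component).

τ = (-0.2000, -0.1500, -0.1100)

Δω = ω₁−ω₀ = (-0.07808000, -0.04400000, -0.02914286)
τ = I·(Δω/dt) + ω₀×(Iω₀) = (-0.2000, -0.1500, -0.1100)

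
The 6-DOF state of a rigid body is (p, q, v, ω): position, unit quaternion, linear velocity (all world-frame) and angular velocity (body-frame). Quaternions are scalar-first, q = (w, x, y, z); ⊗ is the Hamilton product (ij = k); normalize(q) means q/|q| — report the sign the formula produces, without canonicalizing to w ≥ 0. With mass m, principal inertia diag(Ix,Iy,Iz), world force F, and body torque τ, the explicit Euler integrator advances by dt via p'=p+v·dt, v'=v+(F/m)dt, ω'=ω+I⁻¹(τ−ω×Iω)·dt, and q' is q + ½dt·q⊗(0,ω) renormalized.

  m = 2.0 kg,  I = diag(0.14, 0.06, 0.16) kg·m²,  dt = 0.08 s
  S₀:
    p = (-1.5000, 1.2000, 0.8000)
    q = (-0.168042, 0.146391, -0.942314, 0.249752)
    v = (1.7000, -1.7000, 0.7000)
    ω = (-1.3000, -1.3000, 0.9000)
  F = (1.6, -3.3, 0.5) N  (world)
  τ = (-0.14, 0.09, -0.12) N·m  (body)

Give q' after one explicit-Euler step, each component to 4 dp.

q' = (-0.2177, 0.1337, -0.9487, 0.1865)

q⊗(0,ω) = (-1.2594767, -0.3049504, -0.2379749, -1.5665543)
q + ½dt·q⊗(0,ω), renormalized = (-0.2177, 0.1337, -0.9487, 0.1865)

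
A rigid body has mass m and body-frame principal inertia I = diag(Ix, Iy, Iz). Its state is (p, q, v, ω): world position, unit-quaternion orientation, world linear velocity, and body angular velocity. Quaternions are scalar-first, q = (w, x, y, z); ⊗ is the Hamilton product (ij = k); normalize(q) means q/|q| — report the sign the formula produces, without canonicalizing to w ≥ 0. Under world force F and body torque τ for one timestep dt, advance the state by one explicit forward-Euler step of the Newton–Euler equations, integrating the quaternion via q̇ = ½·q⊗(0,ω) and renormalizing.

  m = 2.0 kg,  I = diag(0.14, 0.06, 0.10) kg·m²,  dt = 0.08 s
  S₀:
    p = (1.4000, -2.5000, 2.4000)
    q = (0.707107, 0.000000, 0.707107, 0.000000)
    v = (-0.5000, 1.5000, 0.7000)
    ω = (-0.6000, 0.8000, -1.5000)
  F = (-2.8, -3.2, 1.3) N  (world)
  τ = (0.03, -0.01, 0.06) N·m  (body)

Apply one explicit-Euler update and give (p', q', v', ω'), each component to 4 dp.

p' = (1.3600, -2.3800, 2.4560)
q' = (0.6827, -0.0592, 0.7278, -0.0254)
v' = (-0.6120, 1.3720, 0.7520)
ω' = (-0.5554, 0.7387, -1.4827)

ω×(Iω) gyroscopic = (-0.0480, 0.0360, 0.0384)
α = I⁻¹(τ − ω×Iω) = (0.5571, -0.7667, 0.2160)
ω + α·dt = (-0.5554, 0.7387, -1.4827)
2q̇ = q⊗(0,ω) = (-0.5656856, -1.4849247, 0.5656856, -0.6363963)
updated quaternion q' = (0.6827, -0.0592, 0.7278, -0.0254)
a = (-1.4000, -1.6000, 0.6500)
p + v·dt = (1.3600, -2.3800, 2.4560)
v' = v + a·dt = (-0.6120, 1.3720, 0.7520)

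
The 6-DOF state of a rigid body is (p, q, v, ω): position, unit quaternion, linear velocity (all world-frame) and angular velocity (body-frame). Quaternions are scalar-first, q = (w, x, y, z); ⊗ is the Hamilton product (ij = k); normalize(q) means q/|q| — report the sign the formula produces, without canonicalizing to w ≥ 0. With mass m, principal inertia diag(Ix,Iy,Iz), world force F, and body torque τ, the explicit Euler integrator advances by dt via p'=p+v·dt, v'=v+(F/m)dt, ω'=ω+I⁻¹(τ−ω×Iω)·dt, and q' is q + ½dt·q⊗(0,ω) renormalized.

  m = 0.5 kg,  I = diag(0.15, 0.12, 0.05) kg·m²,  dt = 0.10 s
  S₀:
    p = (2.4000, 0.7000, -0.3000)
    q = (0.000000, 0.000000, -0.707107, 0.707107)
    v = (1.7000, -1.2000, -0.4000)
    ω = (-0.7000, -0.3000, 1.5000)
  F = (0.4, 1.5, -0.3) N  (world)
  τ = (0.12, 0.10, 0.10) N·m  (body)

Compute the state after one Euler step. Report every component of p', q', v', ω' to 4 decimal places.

a = F/m = (0.8000, 3.0000, -0.6000)
p' = p + v·dt = (2.5700, 0.5800, -0.3400)
v' = v + a·dt = (1.7800, -0.9000, -0.4600)
α = I⁻¹(τ − ω×Iω) = (0.5900, 1.7083, 2.1260)
new body rate ω' = (-0.6410, -0.1292, 1.7126)
Hamilton product q⊗(0,ω) = (-1.2727926, -0.8485284, -0.4949749, -0.4949749)
q' = normalize(q + ½dt·q⊗(0,ω)) = (-0.0634, -0.0423, -0.7293, 0.6800)

p' = (2.5700, 0.5800, -0.3400)
q' = (-0.0634, -0.0423, -0.7293, 0.6800)
v' = (1.7800, -0.9000, -0.4600)
ω' = (-0.6410, -0.1292, 1.7126)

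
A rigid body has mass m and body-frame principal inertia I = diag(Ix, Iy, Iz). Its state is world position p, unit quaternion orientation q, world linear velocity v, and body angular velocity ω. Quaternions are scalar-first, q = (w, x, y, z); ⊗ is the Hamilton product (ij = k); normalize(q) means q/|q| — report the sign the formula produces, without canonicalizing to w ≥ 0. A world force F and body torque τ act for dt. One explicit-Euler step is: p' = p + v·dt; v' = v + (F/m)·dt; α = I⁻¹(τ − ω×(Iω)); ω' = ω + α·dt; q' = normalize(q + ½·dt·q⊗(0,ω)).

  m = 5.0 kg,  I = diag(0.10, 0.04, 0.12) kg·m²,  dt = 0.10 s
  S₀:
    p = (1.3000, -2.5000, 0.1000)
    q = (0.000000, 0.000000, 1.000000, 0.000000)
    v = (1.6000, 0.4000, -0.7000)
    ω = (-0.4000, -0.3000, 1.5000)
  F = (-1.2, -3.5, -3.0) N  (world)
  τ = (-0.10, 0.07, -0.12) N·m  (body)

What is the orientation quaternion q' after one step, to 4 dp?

q' = (0.0150, 0.0748, 0.9969, 0.0199)

2q̇ = q⊗(0,ω) = (0.3000000, 1.5000000, 0.0000000, 0.4000000)
q + ½dt·q⊗(0,ω), renormalized = (0.0150, 0.0748, 0.9969, 0.0199)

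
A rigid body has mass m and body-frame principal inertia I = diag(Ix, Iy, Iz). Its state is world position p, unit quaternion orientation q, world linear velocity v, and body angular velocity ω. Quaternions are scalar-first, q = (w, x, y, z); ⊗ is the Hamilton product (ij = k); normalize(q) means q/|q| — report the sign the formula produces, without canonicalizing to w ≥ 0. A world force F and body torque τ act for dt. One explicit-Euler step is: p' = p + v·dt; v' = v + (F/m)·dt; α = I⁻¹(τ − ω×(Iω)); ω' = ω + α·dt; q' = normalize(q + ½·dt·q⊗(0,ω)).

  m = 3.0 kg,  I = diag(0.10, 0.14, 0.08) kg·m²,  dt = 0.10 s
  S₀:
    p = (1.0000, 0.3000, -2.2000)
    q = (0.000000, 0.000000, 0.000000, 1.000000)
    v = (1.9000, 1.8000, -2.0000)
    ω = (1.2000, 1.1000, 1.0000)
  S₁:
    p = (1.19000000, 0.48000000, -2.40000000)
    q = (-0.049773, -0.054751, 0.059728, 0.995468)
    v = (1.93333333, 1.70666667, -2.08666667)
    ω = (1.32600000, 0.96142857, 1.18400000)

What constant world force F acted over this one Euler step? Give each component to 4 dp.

velocity change Δv = (0.03333333, -0.09333333, -0.08666667)
F = m·Δv/dt = (1.0000, -2.8000, -2.6000)

F = (1.0000, -2.8000, -2.6000)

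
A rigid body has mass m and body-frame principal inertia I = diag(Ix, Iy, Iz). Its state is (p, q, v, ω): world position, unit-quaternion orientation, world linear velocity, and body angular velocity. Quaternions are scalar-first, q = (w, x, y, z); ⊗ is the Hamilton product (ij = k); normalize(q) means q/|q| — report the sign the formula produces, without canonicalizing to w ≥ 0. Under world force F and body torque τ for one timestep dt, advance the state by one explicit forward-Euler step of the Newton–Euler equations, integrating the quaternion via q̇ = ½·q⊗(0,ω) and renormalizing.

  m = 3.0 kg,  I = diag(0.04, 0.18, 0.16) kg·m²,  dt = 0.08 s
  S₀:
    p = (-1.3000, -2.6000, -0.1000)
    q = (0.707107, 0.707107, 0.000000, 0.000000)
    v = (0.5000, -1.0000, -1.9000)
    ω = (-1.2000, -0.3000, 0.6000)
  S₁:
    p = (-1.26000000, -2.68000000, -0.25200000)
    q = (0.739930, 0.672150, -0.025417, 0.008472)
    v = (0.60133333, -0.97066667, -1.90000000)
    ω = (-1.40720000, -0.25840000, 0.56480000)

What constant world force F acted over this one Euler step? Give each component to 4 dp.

Δv = v₁−v₀ = (0.10133333, 0.02933333, 0.00000000)
F = m·Δv/dt = (3.8000, 1.1000, 0.0000)

F = (3.8000, 1.1000, 0.0000)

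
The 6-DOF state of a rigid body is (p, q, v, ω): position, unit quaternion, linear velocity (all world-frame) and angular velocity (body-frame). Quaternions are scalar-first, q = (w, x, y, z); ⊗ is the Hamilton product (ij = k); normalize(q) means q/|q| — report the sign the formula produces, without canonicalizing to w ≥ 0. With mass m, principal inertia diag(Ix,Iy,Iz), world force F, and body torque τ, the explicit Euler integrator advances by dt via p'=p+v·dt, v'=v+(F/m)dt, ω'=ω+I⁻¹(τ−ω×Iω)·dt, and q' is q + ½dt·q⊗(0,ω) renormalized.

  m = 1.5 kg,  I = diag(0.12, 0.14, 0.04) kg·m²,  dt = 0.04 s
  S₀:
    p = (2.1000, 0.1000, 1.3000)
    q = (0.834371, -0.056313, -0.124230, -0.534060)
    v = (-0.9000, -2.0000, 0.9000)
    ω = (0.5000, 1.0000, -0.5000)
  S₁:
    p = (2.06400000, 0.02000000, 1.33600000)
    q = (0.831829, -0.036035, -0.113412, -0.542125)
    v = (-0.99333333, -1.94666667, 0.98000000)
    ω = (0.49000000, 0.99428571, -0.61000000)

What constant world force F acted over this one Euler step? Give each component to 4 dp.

F = (-3.5000, 2.0000, 3.0000)

Δv = v₁−v₀ = (-0.09333333, 0.05333333, 0.08000000)
applied force F = (-3.5000, 2.0000, 3.0000)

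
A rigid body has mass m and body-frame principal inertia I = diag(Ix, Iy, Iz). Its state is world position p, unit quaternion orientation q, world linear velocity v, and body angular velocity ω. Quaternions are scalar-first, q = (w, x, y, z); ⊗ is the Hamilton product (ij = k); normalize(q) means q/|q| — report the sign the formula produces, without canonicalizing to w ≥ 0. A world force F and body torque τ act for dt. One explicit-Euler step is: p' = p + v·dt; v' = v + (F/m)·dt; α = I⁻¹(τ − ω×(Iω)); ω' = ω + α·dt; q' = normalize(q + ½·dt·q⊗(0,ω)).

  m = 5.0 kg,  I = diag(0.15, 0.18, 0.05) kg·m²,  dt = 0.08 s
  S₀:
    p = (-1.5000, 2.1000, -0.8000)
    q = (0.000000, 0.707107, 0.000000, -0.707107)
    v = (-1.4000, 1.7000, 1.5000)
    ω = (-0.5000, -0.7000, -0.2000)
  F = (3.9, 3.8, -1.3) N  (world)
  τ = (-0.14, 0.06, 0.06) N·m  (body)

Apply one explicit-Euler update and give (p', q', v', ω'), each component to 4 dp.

p' = (-1.6120, 2.2360, -0.6800)
q' = (0.0085, 0.6869, 0.0198, -0.7265)
v' = (-1.3376, 1.7608, 1.4792)
ω' = (-0.5650, -0.6778, -0.1208)

a = (0.7800, 0.7600, -0.2600)
new position p' = (-1.6120, 2.2360, -0.6800)
new velocity v' = (-1.3376, 1.7608, 1.4792)
α = I⁻¹(τ − ω×Iω) = (-0.8120, 0.2778, 0.9900)
new body rate ω' = (-0.5650, -0.6778, -0.1208)
Hamilton product q⊗(0,ω) = (0.2121321, -0.4949749, 0.4949749, -0.4949749)
q' = normalize(q + ½dt·q⊗(0,ω)) = (0.0085, 0.6869, 0.0198, -0.7265)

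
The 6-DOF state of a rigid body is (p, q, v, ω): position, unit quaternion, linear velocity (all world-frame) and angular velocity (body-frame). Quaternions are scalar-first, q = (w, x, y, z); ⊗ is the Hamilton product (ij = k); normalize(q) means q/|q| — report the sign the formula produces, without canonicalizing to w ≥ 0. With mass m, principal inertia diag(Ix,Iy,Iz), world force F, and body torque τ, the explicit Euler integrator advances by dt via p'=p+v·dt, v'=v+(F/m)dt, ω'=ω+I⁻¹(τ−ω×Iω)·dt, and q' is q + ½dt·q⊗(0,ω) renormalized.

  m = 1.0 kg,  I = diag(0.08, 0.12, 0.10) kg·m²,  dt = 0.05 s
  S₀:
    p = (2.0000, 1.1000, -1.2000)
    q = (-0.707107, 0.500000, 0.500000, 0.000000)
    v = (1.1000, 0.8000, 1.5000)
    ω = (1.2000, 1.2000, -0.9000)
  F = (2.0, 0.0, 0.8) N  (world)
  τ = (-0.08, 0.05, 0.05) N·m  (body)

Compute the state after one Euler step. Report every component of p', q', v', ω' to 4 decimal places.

p' = (2.0550, 1.1400, -1.1250)
q' = (-0.7363, 0.4670, 0.4895, 0.0159)
v' = (1.2000, 0.8000, 1.5400)
ω' = (1.1365, 1.2118, -0.9038)

(τ − ω×Iω)/I = (-1.2700, 0.2367, -0.0760)
ω' = ω + α·dt = (1.1365, 1.2118, -0.9038)
q⊗(0,ω) = (-1.2000000, -1.2985284, -0.3985284, 0.6363963)
updated quaternion q' = (-0.7363, 0.4670, 0.4895, 0.0159)
p' = p + v·dt = (2.0550, 1.1400, -1.1250)
new velocity v' = (1.2000, 0.8000, 1.5400)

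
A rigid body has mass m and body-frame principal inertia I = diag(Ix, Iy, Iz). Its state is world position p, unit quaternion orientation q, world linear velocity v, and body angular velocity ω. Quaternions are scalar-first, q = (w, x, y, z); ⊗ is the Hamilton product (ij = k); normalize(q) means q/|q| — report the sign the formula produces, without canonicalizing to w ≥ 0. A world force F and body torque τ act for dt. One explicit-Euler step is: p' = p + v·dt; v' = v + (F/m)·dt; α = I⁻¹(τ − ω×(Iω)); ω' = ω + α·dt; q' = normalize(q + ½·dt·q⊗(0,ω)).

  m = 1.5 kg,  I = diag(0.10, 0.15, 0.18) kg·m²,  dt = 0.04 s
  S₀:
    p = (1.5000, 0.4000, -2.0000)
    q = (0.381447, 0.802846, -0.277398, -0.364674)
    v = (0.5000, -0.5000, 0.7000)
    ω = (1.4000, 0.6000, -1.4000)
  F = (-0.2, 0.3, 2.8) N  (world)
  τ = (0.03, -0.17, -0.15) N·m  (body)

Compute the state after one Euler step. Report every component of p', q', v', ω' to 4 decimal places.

p' = (1.5200, 0.3800, -1.9720)
q' = (0.3518, 0.8250, -0.2603, -0.3576)
v' = (0.4947, -0.4920, 0.7747)
ω' = (1.4221, 0.5129, -1.4427)

p' = p + v·dt = (1.5200, 0.3800, -1.9720)
v + (F/m)dt = (0.4947, -0.4920, 0.7747)
(τ − ω×Iω)/I = (0.5520, -2.1787, -1.0667)
new body rate ω' = (1.4221, 0.5129, -1.4427)
q⊗(0,ω) = (-1.4680892, 1.1411874, 0.8423090, 0.3360390)
updated quaternion q' = (0.3518, 0.8250, -0.2603, -0.3576)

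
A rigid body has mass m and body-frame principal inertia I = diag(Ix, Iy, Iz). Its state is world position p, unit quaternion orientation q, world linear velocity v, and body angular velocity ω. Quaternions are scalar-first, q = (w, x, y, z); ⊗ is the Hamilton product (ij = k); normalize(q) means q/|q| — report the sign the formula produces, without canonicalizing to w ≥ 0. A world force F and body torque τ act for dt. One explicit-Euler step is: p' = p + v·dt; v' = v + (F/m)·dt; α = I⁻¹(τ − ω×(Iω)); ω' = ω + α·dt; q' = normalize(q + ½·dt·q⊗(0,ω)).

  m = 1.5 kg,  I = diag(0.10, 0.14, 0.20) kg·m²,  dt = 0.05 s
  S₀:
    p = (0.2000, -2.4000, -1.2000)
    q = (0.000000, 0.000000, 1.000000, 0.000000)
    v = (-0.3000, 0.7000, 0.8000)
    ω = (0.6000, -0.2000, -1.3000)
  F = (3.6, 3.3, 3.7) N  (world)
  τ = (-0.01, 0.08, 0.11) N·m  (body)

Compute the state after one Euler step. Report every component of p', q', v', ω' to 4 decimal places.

ω×(Iω) gyroscopic = (0.0156, 0.0780, -0.0048)
(τ − ω×Iω)/I = (-0.2560, 0.0143, 0.5740)
ω' = ω + α·dt = (0.5872, -0.1993, -1.2713)
q⊗(0,ω) = (0.2000000, -1.3000000, 0.0000000, -0.6000000)
q + ½dt·q⊗(0,ω), renormalized = (0.0050, -0.0325, 0.9993, -0.0150)
a = (2.4000, 2.2000, 2.4667)
p' = p + v·dt = (0.1850, -2.3650, -1.1600)
new velocity v' = (-0.1800, 0.8100, 0.9233)

p' = (0.1850, -2.3650, -1.1600)
q' = (0.0050, -0.0325, 0.9993, -0.0150)
v' = (-0.1800, 0.8100, 0.9233)
ω' = (0.5872, -0.1993, -1.2713)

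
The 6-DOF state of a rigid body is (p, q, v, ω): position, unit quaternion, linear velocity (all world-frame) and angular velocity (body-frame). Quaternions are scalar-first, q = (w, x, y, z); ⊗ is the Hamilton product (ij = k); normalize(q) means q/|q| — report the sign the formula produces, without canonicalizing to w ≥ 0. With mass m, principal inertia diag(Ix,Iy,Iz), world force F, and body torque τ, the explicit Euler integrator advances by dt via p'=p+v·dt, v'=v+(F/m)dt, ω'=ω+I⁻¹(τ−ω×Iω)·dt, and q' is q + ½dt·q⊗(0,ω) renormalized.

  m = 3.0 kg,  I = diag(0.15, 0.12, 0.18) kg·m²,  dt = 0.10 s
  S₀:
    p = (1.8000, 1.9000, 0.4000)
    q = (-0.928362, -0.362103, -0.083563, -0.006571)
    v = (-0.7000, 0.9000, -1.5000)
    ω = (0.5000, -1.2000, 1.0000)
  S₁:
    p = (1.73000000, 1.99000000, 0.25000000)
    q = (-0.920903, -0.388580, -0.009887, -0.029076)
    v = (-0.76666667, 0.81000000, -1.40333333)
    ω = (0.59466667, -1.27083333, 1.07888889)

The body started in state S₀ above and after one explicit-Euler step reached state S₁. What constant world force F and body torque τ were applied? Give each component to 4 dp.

F = (-2.0000, -2.7000, 2.9000)
τ = (0.0700, -0.1000, 0.1600)

v₁ − v₀ = (-0.06666667, -0.09000000, 0.09666667)
F = m·Δv/dt = (-2.0000, -2.7000, 2.9000)
ω₁ − ω₀ = (0.09466667, -0.07083333, 0.07888889)
I·α + gyro = (0.0700, -0.1000, 0.1600)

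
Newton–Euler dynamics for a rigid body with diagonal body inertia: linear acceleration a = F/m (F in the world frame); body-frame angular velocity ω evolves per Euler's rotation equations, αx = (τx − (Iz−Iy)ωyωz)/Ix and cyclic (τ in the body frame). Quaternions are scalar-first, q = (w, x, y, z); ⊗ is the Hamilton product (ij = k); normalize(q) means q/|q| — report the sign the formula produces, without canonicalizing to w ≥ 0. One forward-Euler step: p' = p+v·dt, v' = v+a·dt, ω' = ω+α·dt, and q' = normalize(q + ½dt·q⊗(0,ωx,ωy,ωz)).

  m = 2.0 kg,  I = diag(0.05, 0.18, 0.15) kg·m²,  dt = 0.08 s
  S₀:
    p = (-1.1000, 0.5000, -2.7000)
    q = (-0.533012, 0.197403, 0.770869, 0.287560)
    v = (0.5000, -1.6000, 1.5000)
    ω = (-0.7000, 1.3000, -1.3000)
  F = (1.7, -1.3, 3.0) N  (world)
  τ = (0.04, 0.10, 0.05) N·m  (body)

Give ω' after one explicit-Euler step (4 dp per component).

ω' = (-0.7171, 1.3849, -1.2102)

precession coupling ω×(Iω) = (0.0507, -0.0910, -0.1183)
α = I⁻¹(τ − ω×Iω) = (-0.2140, 1.0611, 1.1220)
new body rate ω' = (-0.7171, 1.3849, -1.2102)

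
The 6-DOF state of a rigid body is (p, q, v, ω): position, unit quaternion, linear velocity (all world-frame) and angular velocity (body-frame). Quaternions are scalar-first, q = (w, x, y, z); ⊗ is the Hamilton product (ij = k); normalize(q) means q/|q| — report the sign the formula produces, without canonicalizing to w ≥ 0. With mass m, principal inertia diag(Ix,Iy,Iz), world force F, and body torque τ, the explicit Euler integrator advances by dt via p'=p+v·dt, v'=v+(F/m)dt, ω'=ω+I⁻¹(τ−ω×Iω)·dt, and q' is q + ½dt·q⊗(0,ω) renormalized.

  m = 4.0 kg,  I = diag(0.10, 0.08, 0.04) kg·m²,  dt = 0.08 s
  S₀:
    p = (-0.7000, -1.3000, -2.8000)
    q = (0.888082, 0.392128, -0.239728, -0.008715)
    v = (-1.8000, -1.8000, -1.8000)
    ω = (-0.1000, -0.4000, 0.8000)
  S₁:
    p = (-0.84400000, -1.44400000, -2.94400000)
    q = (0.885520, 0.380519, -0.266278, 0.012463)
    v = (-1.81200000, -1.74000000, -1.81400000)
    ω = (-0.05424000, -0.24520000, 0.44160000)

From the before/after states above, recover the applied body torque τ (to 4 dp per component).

Δω = ω₁−ω₀ = (0.04576000, 0.15480000, -0.35840000)
ω₀×(Iω₀) = (0.0128, -0.0048, -0.0008)
I·α + gyro = (0.0700, 0.1500, -0.1800)

τ = (0.0700, 0.1500, -0.1800)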